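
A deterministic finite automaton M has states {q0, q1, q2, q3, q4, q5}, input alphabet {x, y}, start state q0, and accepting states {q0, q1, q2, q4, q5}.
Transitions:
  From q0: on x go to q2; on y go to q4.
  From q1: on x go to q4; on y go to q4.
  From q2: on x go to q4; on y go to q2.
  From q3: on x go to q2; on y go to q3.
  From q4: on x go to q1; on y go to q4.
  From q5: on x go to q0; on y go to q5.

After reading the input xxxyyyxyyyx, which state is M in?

q0 --x--> q2
q2 --x--> q4
q4 --x--> q1
q1 --y--> q4
q4 --y--> q4
q4 --y--> q4
q4 --x--> q1
q1 --y--> q4
q4 --y--> q4
q4 --y--> q4
q4 --x--> q1

q1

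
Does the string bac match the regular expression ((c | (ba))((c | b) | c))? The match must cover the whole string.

yes

Split as ba·c: (c|(ba)) matches ba and ((c|b)|c) matches c.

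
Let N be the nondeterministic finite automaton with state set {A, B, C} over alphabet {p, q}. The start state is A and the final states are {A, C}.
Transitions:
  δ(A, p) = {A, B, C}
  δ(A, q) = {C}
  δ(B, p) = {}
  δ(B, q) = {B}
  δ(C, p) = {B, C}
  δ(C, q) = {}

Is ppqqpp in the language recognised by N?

Start: {A}
read p: {A, B, C}
read p: {A, B, C}
read q: {B, C}
read q: {B}
read p: {}
The reachable set is empty and stays empty for the remaining 1 symbol.
Reachable ∩ accepting = {} — empty.

rejected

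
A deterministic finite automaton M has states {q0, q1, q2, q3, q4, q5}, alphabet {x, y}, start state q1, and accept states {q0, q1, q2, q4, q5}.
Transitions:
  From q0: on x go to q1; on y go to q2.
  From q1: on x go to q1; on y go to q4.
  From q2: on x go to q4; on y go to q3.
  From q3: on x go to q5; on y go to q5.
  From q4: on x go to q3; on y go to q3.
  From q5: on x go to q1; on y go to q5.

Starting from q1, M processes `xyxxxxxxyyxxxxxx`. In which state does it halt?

q1 --x--> q1
q1 --y--> q4
q4 --x--> q3
q3 --x--> q5
q5 --x--> q1
q1 --x--> q1
q1 --x--> q1
q1 --x--> q1
q1 --y--> q4
q4 --y--> q3
q3 --x--> q5
q5 --x--> q1
q1 --x--> q1
q1 --x--> q1
q1 --x--> q1
q1 --x--> q1

q1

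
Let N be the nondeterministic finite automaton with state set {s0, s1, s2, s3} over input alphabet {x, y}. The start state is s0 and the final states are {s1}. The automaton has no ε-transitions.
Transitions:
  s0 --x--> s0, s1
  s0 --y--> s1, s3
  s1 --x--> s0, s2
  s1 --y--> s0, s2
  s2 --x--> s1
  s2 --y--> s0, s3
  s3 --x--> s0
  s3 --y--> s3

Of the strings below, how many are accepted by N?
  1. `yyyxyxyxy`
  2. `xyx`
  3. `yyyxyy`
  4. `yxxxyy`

`yyyxyxyxy`: accepted
`xyx`: accepted
`yyyxyy`: accepted
`yxxxyy`: accepted

4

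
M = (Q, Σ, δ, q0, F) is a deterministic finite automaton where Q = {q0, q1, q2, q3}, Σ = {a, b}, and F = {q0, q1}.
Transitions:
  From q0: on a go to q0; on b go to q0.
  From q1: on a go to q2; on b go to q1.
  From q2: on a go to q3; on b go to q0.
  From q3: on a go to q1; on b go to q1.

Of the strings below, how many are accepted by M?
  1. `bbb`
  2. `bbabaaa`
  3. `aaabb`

`bbb`: accepted
`bbabaaa`: accepted
`aaabb`: accepted

3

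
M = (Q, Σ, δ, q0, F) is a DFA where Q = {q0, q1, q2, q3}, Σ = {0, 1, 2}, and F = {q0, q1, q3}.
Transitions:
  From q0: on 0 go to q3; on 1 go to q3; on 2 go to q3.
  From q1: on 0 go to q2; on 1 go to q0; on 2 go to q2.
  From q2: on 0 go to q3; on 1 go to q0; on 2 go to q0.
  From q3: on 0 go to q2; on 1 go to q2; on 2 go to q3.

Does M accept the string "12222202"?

accepted

q0 --1--> q3
q3 --2--> q3
q3 --2--> q3
q3 --2--> q3
q3 --2--> q3
q3 --2--> q3
q3 --0--> q2
q2 --2--> q0
End in state q0, which is an accepting state.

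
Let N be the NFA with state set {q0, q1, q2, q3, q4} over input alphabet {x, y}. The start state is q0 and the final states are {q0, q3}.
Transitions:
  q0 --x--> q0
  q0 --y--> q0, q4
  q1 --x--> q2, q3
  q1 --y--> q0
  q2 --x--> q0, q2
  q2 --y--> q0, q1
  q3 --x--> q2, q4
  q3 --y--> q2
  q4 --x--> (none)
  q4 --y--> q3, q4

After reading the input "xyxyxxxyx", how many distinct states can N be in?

1

Start: {q0}
read x: {q0}
read y: {q0, q4}
read x: {q0}
read y: {q0, q4}
read x: {q0}
read x: {q0}
read x: {q0}
read y: {q0, q4}
read x: {q0}
Final reachable set {q0} has 1 state.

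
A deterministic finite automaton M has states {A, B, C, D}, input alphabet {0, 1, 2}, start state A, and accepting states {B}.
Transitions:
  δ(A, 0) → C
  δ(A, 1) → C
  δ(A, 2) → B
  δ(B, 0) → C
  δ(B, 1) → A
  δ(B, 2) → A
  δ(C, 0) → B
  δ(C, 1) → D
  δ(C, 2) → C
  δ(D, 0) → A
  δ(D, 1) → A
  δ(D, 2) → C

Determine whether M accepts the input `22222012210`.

A --2--> B
B --2--> A
A --2--> B
B --2--> A
A --2--> B
B --0--> C
C --1--> D
D --2--> C
C --2--> C
C --1--> D
D --0--> A
End in state A, which is not an accepting state.

rejected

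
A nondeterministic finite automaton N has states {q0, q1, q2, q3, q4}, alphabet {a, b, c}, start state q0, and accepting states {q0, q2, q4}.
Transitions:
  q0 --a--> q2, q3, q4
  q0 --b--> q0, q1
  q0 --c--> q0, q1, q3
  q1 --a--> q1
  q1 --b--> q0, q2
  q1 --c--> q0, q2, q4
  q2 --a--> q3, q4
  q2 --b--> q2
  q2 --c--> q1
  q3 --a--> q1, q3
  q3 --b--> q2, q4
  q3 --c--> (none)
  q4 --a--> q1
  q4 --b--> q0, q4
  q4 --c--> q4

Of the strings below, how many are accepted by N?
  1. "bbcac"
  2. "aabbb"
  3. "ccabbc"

"bbcac": accepted
"aabbb": accepted
"ccabbc": accepted

3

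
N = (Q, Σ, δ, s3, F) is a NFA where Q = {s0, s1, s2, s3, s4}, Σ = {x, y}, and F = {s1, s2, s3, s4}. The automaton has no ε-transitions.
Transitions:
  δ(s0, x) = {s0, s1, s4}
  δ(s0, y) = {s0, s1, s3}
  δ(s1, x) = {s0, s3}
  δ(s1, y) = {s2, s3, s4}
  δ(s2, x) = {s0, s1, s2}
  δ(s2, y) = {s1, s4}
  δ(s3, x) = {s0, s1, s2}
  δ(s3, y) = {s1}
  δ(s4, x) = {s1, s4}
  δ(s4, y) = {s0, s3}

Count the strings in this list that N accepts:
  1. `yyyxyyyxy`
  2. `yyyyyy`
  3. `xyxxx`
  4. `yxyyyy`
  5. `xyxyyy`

`yyyxyyyxy`: accepted
`yyyyyy`: accepted
`xyxxx`: accepted
`yxyyyy`: accepted
`xyxyyy`: accepted

5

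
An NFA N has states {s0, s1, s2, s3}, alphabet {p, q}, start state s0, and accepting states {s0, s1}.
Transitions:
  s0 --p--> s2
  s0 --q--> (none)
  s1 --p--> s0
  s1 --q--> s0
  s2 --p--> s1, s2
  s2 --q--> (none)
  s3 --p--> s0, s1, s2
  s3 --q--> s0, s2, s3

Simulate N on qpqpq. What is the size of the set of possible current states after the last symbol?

Start: {s0}
read q: {}
The reachable set is empty and stays empty for the remaining 4 symbols.
Final reachable set {} has 0 states.

0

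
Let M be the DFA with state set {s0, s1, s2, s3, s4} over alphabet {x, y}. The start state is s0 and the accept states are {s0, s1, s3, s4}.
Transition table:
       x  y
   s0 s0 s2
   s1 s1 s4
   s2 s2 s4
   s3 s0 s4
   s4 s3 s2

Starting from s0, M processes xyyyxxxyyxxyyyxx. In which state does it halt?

s0

s0 --x--> s0
s0 --y--> s2
s2 --y--> s4
s4 --y--> s2
s2 --x--> s2
s2 --x--> s2
s2 --x--> s2
s2 --y--> s4
s4 --y--> s2
s2 --x--> s2
s2 --x--> s2
s2 --y--> s4
s4 --y--> s2
s2 --y--> s4
s4 --x--> s3
s3 --x--> s0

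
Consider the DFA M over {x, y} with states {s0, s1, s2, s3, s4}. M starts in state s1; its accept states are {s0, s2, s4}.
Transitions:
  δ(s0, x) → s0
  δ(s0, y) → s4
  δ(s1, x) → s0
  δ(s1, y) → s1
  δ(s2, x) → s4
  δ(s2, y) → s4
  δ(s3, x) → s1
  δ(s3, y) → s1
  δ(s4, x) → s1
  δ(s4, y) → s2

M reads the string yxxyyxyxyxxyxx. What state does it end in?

s1 --y--> s1
s1 --x--> s0
s0 --x--> s0
s0 --y--> s4
s4 --y--> s2
s2 --x--> s4
s4 --y--> s2
s2 --x--> s4
s4 --y--> s2
s2 --x--> s4
s4 --x--> s1
s1 --y--> s1
s1 --x--> s0
s0 --x--> s0

s0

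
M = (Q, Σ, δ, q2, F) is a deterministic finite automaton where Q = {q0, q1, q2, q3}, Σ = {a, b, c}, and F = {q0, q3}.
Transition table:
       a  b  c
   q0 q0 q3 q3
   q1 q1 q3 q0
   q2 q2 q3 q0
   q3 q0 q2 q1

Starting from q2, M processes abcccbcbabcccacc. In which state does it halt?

q1

q2 --a--> q2
q2 --b--> q3
q3 --c--> q1
q1 --c--> q0
q0 --c--> q3
q3 --b--> q2
q2 --c--> q0
q0 --b--> q3
q3 --a--> q0
q0 --b--> q3
q3 --c--> q1
q1 --c--> q0
q0 --c--> q3
q3 --a--> q0
q0 --c--> q3
q3 --c--> q1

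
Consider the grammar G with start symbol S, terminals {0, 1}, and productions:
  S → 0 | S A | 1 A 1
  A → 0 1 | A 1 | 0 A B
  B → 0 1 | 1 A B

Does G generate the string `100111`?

no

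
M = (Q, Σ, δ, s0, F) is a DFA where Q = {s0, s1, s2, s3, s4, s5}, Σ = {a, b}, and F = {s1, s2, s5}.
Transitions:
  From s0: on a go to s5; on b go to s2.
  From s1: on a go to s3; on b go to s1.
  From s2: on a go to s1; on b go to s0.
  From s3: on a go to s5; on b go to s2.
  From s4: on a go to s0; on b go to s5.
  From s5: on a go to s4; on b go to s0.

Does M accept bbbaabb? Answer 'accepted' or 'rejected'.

rejected

s0 --b--> s2
s2 --b--> s0
s0 --b--> s2
s2 --a--> s1
s1 --a--> s3
s3 --b--> s2
s2 --b--> s0
End in state s0, which is not an accepting state.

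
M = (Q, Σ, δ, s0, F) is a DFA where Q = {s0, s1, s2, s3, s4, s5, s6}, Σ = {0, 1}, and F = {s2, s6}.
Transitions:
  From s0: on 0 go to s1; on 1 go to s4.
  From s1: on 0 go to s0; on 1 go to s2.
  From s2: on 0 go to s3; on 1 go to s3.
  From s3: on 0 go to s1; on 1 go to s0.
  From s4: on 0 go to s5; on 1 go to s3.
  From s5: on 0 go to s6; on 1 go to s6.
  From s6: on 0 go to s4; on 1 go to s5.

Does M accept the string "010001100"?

s0 --0--> s1
s1 --1--> s2
s2 --0--> s3
s3 --0--> s1
s1 --0--> s0
s0 --1--> s4
s4 --1--> s3
s3 --0--> s1
s1 --0--> s0
End in state s0, which is not an accepting state.

rejected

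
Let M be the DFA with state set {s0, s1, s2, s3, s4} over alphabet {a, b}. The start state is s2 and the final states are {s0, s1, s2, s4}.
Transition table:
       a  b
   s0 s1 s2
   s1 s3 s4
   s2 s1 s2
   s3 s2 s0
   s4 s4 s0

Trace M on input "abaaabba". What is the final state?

s1

s2 --a--> s1
s1 --b--> s4
s4 --a--> s4
s4 --a--> s4
s4 --a--> s4
s4 --b--> s0
s0 --b--> s2
s2 --a--> s1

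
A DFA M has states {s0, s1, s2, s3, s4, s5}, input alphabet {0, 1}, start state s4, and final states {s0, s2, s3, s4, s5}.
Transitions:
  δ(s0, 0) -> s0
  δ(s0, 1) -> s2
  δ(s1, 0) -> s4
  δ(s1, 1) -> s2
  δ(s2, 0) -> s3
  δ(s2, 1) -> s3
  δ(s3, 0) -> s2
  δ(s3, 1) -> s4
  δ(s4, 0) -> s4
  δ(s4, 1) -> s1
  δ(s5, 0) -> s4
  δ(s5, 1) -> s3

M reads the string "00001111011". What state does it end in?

s2

s4 --0--> s4
s4 --0--> s4
s4 --0--> s4
s4 --0--> s4
s4 --1--> s1
s1 --1--> s2
s2 --1--> s3
s3 --1--> s4
s4 --0--> s4
s4 --1--> s1
s1 --1--> s2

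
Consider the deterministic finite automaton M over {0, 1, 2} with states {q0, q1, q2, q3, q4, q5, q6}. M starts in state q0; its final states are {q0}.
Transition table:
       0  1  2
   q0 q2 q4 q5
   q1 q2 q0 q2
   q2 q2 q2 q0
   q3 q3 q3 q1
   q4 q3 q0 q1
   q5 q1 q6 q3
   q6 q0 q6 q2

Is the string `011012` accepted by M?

accepted

q0 --0--> q2
q2 --1--> q2
q2 --1--> q2
q2 --0--> q2
q2 --1--> q2
q2 --2--> q0
End in state q0, which is an accepting state.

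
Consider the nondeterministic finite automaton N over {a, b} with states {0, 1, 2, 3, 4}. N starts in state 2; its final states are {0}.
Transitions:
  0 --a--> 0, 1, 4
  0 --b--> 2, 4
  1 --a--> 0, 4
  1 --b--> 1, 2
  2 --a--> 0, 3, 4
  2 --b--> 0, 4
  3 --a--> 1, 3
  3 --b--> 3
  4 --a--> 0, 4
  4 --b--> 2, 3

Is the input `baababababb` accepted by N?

Start: {2}
read b: {0, 4}
read a: {0, 1, 4}
read a: {0, 1, 4}
read b: {1, 2, 3, 4}
read a: {0, 1, 3, 4}
read b: {1, 2, 3, 4}
read a: {0, 1, 3, 4}
read b: {1, 2, 3, 4}
read a: {0, 1, 3, 4}
read b: {1, 2, 3, 4}
read b: {0, 1, 2, 3, 4}
Reachable ∩ accepting = {0} — nonempty.

accepted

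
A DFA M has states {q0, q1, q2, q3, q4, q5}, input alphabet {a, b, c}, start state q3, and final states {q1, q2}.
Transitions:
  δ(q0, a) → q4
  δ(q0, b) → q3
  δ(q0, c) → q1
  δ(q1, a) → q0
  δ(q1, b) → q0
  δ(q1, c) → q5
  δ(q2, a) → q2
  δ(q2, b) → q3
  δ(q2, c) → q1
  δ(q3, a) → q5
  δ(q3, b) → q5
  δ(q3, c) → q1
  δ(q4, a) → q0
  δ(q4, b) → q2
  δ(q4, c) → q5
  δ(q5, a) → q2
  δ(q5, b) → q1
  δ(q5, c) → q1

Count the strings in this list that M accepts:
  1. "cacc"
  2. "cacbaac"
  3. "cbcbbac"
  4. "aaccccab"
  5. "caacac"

"cacc": rejected
"cacbaac": accepted
"cbcbbac": accepted
"aaccccab": rejected
"caacac": accepted

3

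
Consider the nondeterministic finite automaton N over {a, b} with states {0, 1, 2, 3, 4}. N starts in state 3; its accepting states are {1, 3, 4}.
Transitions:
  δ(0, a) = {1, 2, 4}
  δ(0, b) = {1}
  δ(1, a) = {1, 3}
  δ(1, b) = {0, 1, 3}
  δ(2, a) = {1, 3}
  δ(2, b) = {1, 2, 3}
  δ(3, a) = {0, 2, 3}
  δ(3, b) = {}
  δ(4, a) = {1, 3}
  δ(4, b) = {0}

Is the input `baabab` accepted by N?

rejected

Start: {3}
read b: {}
The reachable set is empty and stays empty for the remaining 5 symbols.
Reachable ∩ accepting = {} — empty.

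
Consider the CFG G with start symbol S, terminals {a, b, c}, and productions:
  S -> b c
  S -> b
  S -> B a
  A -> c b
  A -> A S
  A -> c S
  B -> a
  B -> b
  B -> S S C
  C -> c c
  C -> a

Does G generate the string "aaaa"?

no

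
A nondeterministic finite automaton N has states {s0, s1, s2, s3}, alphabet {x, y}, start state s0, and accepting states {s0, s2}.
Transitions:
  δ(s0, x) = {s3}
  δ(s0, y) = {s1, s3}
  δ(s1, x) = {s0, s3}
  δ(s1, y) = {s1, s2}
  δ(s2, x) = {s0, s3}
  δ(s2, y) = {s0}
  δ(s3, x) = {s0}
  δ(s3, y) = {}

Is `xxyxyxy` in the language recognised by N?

Start: {s0}
read x: {s3}
read x: {s0}
read y: {s1, s3}
read x: {s0, s3}
read y: {s1, s3}
read x: {s0, s3}
read y: {s1, s3}
Reachable ∩ accepting = {} — empty.

rejected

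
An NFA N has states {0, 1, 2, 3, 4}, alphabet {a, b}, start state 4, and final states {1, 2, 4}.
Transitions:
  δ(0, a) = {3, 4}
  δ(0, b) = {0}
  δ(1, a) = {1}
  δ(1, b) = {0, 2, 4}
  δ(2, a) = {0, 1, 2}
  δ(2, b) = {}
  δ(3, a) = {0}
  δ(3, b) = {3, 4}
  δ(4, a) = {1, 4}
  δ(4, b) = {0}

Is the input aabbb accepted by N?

Start: {4}
read a: {1, 4}
read a: {1, 4}
read b: {0, 2, 4}
read b: {0}
read b: {0}
Reachable ∩ accepting = {} — empty.

rejected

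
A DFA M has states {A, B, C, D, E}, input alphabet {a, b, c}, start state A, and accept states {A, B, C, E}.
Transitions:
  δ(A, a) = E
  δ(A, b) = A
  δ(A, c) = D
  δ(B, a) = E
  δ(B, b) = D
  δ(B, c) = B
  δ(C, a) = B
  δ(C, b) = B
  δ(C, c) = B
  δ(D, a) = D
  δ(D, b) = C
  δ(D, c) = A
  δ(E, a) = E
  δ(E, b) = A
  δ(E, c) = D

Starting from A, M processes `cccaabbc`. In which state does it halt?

B

A --c--> D
D --c--> A
A --c--> D
D --a--> D
D --a--> D
D --b--> C
C --b--> B
B --c--> B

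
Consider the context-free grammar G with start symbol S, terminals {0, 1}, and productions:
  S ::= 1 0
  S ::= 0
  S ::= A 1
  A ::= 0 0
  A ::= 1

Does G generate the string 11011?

no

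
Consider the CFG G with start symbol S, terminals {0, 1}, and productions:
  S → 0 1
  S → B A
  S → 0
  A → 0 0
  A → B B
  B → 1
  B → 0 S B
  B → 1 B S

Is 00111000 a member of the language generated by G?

yes

S ⇒ BA ⇒ 0SBA ⇒ 001BA ⇒ 0011BSA ⇒ 00111SA ⇒ 001110A ⇒ 00111000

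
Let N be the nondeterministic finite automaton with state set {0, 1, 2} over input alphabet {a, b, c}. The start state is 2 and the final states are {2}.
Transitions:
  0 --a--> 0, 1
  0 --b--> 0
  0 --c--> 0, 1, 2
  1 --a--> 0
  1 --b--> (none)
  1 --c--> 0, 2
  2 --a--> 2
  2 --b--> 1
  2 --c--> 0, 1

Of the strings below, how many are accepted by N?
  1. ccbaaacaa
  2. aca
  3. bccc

2

ccbaaacaa: accepted
aca: rejected
bccc: accepted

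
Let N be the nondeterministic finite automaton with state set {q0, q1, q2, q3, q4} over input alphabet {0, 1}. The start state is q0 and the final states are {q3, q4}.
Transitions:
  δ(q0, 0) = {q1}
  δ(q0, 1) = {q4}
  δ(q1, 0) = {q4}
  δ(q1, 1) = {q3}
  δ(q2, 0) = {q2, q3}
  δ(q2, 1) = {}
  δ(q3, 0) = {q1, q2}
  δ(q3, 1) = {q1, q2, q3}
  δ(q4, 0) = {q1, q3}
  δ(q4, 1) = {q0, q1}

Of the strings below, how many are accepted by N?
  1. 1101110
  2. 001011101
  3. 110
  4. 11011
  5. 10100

1101110: accepted
001011101: accepted
110: accepted
11011: accepted
10100: accepted

5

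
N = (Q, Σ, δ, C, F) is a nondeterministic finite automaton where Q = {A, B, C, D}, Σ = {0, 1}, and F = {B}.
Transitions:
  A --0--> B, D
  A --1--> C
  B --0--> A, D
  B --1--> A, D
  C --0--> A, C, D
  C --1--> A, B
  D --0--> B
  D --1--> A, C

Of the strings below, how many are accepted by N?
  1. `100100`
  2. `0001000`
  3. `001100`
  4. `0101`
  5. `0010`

`100100`: accepted
`0001000`: accepted
`001100`: accepted
`0101`: accepted
`0010`: accepted

5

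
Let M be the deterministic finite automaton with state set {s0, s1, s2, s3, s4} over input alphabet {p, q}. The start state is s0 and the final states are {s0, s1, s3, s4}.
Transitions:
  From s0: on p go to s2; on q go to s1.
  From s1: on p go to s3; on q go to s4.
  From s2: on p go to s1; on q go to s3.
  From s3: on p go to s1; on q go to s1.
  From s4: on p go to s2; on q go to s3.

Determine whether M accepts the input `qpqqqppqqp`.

s0 --q--> s1
s1 --p--> s3
s3 --q--> s1
s1 --q--> s4
s4 --q--> s3
s3 --p--> s1
s1 --p--> s3
s3 --q--> s1
s1 --q--> s4
s4 --p--> s2
End in state s2, which is not an accepting state.

rejected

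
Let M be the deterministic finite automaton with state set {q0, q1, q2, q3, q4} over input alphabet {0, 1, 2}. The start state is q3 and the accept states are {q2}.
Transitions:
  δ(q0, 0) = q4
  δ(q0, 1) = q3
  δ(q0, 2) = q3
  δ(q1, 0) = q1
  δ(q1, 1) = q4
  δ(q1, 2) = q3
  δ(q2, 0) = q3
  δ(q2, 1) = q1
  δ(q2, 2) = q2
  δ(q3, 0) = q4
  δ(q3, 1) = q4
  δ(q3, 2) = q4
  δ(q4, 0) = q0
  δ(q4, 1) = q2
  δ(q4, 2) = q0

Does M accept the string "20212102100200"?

q3 --2--> q4
q4 --0--> q0
q0 --2--> q3
q3 --1--> q4
q4 --2--> q0
q0 --1--> q3
q3 --0--> q4
q4 --2--> q0
q0 --1--> q3
q3 --0--> q4
q4 --0--> q0
q0 --2--> q3
q3 --0--> q4
q4 --0--> q0
End in state q0, which is not an accepting state.

rejected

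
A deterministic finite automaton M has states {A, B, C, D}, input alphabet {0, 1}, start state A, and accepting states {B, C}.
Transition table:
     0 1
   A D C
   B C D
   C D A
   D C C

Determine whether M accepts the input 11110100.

A --1--> C
C --1--> A
A --1--> C
C --1--> A
A --0--> D
D --1--> C
C --0--> D
D --0--> C
End in state C, which is an accepting state.

accepted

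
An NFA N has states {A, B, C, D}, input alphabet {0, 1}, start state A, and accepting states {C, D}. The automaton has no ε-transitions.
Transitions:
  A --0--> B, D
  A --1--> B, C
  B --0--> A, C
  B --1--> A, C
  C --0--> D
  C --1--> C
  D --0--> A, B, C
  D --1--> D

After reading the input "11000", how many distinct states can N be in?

Start: {A}
read 1: {B, C}
read 1: {A, C}
read 0: {B, D}
read 0: {A, B, C}
read 0: {A, B, C, D}
Final reachable set {A, B, C, D} has 4 states.

4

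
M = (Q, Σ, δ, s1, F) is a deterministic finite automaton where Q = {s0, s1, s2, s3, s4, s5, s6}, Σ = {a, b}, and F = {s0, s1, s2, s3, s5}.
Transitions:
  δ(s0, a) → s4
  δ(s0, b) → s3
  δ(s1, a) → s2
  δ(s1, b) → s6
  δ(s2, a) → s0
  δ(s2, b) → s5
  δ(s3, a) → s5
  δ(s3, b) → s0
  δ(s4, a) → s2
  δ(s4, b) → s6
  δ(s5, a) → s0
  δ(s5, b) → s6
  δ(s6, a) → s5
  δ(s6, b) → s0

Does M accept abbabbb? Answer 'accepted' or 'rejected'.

s1 --a--> s2
s2 --b--> s5
s5 --b--> s6
s6 --a--> s5
s5 --b--> s6
s6 --b--> s0
s0 --b--> s3
End in state s3, which is an accepting state.

accepted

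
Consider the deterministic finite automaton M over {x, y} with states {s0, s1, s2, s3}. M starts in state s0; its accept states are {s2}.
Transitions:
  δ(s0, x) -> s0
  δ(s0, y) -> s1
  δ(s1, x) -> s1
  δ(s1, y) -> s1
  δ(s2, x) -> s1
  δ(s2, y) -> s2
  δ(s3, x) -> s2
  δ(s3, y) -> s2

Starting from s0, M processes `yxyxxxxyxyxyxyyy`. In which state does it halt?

s0 --y--> s1
s1 --x--> s1
s1 --y--> s1
s1 --x--> s1
s1 --x--> s1
s1 --x--> s1
s1 --x--> s1
s1 --y--> s1
s1 --x--> s1
s1 --y--> s1
s1 --x--> s1
s1 --y--> s1
s1 --x--> s1
s1 --y--> s1
s1 --y--> s1
s1 --y--> s1

s1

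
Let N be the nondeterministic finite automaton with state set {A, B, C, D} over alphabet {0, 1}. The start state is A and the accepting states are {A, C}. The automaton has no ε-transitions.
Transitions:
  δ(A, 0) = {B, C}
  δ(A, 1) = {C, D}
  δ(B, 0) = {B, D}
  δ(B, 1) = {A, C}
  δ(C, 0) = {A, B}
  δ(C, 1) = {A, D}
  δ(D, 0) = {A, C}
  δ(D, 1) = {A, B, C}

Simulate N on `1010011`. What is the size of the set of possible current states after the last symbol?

Start: {A}
read 1: {C, D}
read 0: {A, B, C}
read 1: {A, C, D}
read 0: {A, B, C}
read 0: {A, B, C, D}
read 1: {A, B, C, D}
read 1: {A, B, C, D}
Final reachable set {A, B, C, D} has 4 states.

4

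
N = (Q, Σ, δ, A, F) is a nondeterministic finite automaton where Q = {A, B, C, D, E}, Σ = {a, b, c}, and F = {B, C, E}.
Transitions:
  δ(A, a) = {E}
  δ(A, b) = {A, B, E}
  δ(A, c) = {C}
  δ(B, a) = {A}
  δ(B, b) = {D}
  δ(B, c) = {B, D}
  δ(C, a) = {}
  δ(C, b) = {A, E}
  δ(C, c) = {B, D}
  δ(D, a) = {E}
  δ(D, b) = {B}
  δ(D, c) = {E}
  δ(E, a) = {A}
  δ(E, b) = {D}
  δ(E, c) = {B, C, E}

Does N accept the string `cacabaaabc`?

Start: {A}
read c: {C}
read a: {}
The reachable set is empty and stays empty for the remaining 8 symbols.
Reachable ∩ accepting = {} — empty.

rejected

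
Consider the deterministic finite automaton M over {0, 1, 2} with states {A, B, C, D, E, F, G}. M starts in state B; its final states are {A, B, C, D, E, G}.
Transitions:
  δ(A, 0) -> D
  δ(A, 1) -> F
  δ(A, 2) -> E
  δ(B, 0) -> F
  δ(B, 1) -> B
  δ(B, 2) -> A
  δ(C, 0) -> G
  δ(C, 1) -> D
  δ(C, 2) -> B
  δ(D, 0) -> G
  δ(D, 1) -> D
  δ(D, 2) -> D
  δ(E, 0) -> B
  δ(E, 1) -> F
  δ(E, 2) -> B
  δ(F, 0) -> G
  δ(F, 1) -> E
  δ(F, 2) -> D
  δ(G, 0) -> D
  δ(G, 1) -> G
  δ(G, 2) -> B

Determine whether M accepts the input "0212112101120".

rejected

B --0--> F
F --2--> D
D --1--> D
D --2--> D
D --1--> D
D --1--> D
D --2--> D
D --1--> D
D --0--> G
G --1--> G
G --1--> G
G --2--> B
B --0--> F
End in state F, which is not an accepting state.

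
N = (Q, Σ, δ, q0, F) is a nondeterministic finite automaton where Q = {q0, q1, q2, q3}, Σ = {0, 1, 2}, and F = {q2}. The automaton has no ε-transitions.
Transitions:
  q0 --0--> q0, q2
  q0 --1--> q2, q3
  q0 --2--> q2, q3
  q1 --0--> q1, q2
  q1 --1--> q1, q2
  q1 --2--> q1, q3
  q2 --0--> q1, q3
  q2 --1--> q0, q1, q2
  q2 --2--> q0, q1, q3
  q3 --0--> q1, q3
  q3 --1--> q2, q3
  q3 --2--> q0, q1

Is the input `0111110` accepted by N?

accepted

Start: {q0}
read 0: {q0, q2}
read 1: {q0, q1, q2, q3}
read 1: {q0, q1, q2, q3}
read 1: {q0, q1, q2, q3}
read 1: {q0, q1, q2, q3}
read 1: {q0, q1, q2, q3}
read 0: {q0, q1, q2, q3}
Reachable ∩ accepting = {q2} — nonempty.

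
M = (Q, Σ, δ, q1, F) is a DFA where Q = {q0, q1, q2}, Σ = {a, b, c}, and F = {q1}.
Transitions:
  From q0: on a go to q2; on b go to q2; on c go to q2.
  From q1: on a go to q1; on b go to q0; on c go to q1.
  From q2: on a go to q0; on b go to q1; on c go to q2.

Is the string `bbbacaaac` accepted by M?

accepted

q1 --b--> q0
q0 --b--> q2
q2 --b--> q1
q1 --a--> q1
q1 --c--> q1
q1 --a--> q1
q1 --a--> q1
q1 --a--> q1
q1 --c--> q1
End in state q1, which is an accepting state.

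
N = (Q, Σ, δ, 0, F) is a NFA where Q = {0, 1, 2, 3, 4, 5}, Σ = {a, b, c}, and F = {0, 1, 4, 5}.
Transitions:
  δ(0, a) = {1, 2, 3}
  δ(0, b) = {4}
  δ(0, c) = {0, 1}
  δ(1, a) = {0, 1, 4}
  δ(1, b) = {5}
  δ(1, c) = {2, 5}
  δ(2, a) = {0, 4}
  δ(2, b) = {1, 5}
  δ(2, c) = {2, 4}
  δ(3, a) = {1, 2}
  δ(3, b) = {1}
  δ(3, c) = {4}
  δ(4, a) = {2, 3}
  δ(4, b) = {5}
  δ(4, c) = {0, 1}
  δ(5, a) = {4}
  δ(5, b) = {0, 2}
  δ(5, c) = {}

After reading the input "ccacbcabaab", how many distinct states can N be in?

3

Start: {0}
read c: {0, 1}
read c: {0, 1, 2, 5}
read a: {0, 1, 2, 3, 4}
read c: {0, 1, 2, 4, 5}
read b: {0, 1, 2, 4, 5}
read c: {0, 1, 2, 4, 5}
read a: {0, 1, 2, 3, 4}
read b: {1, 4, 5}
read a: {0, 1, 2, 3, 4}
read a: {0, 1, 2, 3, 4}
read b: {1, 4, 5}
Final reachable set {1, 4, 5} has 3 states.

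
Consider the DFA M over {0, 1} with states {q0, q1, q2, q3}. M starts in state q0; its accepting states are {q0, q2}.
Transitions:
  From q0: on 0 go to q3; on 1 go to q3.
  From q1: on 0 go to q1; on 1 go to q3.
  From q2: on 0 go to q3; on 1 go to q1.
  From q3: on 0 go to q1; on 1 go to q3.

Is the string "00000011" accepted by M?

q0 --0--> q3
q3 --0--> q1
q1 --0--> q1
q1 --0--> q1
q1 --0--> q1
q1 --0--> q1
q1 --1--> q3
q3 --1--> q3
End in state q3, which is not an accepting state.

rejected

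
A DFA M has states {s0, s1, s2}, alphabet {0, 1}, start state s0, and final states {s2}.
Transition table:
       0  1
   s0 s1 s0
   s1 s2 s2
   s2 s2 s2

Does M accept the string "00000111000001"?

accepted

s0 --0--> s1
s1 --0--> s2
s2 --0--> s2
s2 --0--> s2
s2 --0--> s2
s2 --1--> s2
s2 --1--> s2
s2 --1--> s2
s2 --0--> s2
s2 --0--> s2
s2 --0--> s2
s2 --0--> s2
s2 --0--> s2
s2 --1--> s2
End in state s2, which is an accepting state.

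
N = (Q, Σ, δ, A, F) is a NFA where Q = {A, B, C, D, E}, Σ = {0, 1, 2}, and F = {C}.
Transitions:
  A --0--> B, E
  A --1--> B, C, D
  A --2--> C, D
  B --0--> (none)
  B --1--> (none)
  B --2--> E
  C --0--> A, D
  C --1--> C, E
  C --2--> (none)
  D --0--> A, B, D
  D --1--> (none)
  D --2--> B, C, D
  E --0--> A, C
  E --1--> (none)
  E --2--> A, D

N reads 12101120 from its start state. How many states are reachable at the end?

4

Start: {A}
read 1: {B, C, D}
read 2: {B, C, D, E}
read 1: {C, E}
read 0: {A, C, D}
read 1: {B, C, D, E}
read 1: {C, E}
read 2: {A, D}
read 0: {A, B, D, E}
Final reachable set {A, B, D, E} has 4 states.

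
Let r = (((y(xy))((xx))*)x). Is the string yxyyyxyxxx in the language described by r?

no

No split of yxyyyxyxxx into u·v has ((y(xy))((xx))*) matching u and x matching v.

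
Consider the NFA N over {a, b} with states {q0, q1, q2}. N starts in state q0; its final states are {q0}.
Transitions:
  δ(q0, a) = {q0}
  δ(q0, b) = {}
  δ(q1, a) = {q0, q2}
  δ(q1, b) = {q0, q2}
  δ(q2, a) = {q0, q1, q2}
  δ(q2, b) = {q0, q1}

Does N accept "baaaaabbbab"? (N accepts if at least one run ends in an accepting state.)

Start: {q0}
read b: {}
The reachable set is empty and stays empty for the remaining 10 symbols.
Reachable ∩ accepting = {} — empty.

rejected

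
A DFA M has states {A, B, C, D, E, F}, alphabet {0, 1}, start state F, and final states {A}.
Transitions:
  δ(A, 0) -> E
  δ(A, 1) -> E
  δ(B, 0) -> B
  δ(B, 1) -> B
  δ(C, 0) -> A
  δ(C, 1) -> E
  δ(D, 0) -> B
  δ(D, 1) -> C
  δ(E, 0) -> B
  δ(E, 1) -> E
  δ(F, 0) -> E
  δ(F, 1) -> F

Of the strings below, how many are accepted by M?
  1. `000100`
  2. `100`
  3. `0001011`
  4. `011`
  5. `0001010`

0

`000100`: rejected
`100`: rejected
`0001011`: rejected
`011`: rejected
`0001010`: rejected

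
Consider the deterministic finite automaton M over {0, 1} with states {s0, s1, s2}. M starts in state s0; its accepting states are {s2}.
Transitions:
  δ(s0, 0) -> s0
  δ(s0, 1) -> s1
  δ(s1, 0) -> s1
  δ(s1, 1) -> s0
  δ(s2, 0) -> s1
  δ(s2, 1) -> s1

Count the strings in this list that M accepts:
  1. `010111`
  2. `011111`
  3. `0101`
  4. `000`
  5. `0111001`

0

`010111`: rejected
`011111`: rejected
`0101`: rejected
`000`: rejected
`0111001`: rejected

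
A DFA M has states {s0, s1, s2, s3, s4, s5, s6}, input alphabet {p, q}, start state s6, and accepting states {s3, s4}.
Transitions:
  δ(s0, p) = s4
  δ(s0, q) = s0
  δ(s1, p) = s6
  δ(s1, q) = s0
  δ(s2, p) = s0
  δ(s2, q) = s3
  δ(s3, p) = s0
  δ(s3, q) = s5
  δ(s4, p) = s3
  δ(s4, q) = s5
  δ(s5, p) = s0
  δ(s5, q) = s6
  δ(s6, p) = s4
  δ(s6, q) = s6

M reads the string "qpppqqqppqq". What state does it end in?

s6

s6 --q--> s6
s6 --p--> s4
s4 --p--> s3
s3 --p--> s0
s0 --q--> s0
s0 --q--> s0
s0 --q--> s0
s0 --p--> s4
s4 --p--> s3
s3 --q--> s5
s5 --q--> s6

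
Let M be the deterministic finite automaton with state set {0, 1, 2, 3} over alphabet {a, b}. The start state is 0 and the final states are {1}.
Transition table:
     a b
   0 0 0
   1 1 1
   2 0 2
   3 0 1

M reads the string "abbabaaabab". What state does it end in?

0 --a--> 0
0 --b--> 0
0 --b--> 0
0 --a--> 0
0 --b--> 0
0 --a--> 0
0 --a--> 0
0 --a--> 0
0 --b--> 0
0 --a--> 0
0 --b--> 0

0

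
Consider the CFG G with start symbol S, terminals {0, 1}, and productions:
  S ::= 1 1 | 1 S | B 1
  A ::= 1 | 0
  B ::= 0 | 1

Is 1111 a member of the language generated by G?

yes

S ⇒ 1S ⇒ 11S ⇒ 1111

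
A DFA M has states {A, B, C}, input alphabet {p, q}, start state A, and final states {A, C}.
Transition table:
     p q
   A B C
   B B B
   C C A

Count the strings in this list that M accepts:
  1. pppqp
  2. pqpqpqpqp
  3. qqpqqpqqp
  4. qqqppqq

pppqp: rejected
pqpqpqpqp: rejected
qqpqqpqqp: rejected
qqqppqq: accepted

1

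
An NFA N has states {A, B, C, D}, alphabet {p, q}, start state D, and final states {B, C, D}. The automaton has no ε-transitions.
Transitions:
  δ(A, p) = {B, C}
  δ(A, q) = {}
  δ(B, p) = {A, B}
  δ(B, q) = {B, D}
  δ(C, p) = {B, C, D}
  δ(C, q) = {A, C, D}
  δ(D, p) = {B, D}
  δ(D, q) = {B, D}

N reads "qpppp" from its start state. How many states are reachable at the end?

4

Start: {D}
read q: {B, D}
read p: {A, B, D}
read p: {A, B, C, D}
read p: {A, B, C, D}
read p: {A, B, C, D}
Final reachable set {A, B, C, D} has 4 states.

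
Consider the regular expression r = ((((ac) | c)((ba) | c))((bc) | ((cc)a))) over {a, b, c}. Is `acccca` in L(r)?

yes

Split as acc·cca: (((ac)|c)((ba)|c)) matches acc and ((bc)|((cc)a)) matches cca.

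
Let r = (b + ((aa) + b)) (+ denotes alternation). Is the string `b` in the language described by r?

The left alternative b matches b.

yes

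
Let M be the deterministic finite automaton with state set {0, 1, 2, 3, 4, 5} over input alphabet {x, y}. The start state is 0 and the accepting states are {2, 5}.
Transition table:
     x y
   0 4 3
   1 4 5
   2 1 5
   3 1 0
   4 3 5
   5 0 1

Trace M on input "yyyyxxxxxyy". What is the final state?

0 --y--> 3
3 --y--> 0
0 --y--> 3
3 --y--> 0
0 --x--> 4
4 --x--> 3
3 --x--> 1
1 --x--> 4
4 --x--> 3
3 --y--> 0
0 --y--> 3

3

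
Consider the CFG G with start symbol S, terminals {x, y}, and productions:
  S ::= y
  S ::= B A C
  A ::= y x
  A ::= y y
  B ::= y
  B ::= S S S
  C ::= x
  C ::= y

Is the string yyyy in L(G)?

yes

S ⇒ BAC ⇒ yAC ⇒ yyyC ⇒ yyyy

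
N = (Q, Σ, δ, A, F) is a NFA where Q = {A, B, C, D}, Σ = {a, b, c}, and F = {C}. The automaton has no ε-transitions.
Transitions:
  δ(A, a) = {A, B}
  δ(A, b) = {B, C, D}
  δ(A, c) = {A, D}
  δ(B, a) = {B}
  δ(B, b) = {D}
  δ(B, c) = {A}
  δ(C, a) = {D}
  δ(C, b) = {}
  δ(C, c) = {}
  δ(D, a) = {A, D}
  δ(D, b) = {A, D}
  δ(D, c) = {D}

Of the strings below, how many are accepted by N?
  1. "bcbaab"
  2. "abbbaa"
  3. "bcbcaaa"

1

"bcbaab": accepted
"abbbaa": rejected
"bcbcaaa": rejected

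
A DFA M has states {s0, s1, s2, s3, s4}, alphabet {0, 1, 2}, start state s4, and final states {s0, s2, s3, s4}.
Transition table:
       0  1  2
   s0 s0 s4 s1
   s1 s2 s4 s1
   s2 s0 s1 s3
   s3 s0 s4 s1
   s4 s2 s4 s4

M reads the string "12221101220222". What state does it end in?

s4 --1--> s4
s4 --2--> s4
s4 --2--> s4
s4 --2--> s4
s4 --1--> s4
s4 --1--> s4
s4 --0--> s2
s2 --1--> s1
s1 --2--> s1
s1 --2--> s1
s1 --0--> s2
s2 --2--> s3
s3 --2--> s1
s1 --2--> s1

s1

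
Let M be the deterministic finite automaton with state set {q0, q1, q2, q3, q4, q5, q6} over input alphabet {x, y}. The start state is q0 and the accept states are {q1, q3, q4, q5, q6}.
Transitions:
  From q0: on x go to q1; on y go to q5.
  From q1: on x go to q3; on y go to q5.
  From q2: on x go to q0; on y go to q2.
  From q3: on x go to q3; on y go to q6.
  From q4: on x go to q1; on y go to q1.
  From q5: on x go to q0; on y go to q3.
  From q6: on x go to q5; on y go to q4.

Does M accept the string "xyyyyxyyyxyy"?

q0 --x--> q1
q1 --y--> q5
q5 --y--> q3
q3 --y--> q6
q6 --y--> q4
q4 --x--> q1
q1 --y--> q5
q5 --y--> q3
q3 --y--> q6
q6 --x--> q5
q5 --y--> q3
q3 --y--> q6
End in state q6, which is an accepting state.

accepted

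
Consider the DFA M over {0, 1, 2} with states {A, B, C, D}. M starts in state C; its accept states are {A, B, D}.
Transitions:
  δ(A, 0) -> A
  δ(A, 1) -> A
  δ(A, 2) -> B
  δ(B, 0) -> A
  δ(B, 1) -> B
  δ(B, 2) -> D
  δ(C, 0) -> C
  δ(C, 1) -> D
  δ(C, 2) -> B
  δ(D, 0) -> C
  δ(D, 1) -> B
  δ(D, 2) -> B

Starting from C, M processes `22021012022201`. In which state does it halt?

C --2--> B
B --2--> D
D --0--> C
C --2--> B
B --1--> B
B --0--> A
A --1--> A
A --2--> B
B --0--> A
A --2--> B
B --2--> D
D --2--> B
B --0--> A
A --1--> A

A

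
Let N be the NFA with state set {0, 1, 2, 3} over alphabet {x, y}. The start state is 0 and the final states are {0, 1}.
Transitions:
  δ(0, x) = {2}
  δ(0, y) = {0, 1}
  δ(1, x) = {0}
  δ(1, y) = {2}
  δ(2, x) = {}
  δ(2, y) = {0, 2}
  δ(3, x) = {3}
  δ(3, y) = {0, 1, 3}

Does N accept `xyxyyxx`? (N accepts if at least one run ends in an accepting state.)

Start: {0}
read x: {2}
read y: {0, 2}
read x: {2}
read y: {0, 2}
read y: {0, 1, 2}
read x: {0, 2}
read x: {2}
Reachable ∩ accepting = {} — empty.

rejected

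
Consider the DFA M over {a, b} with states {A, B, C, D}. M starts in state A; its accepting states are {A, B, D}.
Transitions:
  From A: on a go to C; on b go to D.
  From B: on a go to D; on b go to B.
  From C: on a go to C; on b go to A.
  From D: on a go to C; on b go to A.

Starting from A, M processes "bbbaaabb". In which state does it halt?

D

A --b--> D
D --b--> A
A --b--> D
D --a--> C
C --a--> C
C --a--> C
C --b--> A
A --b--> D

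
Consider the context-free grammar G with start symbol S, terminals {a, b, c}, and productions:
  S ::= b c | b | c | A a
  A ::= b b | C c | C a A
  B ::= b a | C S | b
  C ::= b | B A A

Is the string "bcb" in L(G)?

no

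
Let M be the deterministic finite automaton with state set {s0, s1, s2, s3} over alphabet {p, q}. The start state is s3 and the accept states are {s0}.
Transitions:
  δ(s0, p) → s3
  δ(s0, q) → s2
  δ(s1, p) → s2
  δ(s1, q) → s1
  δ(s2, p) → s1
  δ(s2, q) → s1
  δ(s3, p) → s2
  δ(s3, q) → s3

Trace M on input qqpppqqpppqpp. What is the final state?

s3 --q--> s3
s3 --q--> s3
s3 --p--> s2
s2 --p--> s1
s1 --p--> s2
s2 --q--> s1
s1 --q--> s1
s1 --p--> s2
s2 --p--> s1
s1 --p--> s2
s2 --q--> s1
s1 --p--> s2
s2 --p--> s1

s1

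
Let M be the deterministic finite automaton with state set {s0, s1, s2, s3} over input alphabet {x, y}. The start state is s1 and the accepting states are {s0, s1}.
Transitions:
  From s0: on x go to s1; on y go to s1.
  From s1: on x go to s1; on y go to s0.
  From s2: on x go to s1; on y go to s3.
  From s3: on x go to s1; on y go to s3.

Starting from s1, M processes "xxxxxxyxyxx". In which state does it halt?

s1 --x--> s1
s1 --x--> s1
s1 --x--> s1
s1 --x--> s1
s1 --x--> s1
s1 --x--> s1
s1 --y--> s0
s0 --x--> s1
s1 --y--> s0
s0 --x--> s1
s1 --x--> s1

s1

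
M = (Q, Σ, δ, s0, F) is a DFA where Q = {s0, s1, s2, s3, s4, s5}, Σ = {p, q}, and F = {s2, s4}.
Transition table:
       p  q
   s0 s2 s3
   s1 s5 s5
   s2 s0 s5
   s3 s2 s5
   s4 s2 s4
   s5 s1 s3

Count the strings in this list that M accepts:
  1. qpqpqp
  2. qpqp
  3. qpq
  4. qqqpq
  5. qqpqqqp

qpqpqp: rejected
qpqp: rejected
qpq: rejected
qqqpq: rejected
qqpqqqp: rejected

0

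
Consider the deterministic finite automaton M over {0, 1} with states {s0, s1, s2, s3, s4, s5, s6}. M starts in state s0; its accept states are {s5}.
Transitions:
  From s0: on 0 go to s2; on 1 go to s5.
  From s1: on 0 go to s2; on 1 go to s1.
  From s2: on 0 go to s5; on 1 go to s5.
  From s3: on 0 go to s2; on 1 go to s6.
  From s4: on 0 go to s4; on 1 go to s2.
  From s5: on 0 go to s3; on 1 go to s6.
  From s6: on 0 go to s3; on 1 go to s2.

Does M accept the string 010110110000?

s0 --0--> s2
s2 --1--> s5
s5 --0--> s3
s3 --1--> s6
s6 --1--> s2
s2 --0--> s5
s5 --1--> s6
s6 --1--> s2
s2 --0--> s5
s5 --0--> s3
s3 --0--> s2
s2 --0--> s5
End in state s5, which is an accepting state.

accepted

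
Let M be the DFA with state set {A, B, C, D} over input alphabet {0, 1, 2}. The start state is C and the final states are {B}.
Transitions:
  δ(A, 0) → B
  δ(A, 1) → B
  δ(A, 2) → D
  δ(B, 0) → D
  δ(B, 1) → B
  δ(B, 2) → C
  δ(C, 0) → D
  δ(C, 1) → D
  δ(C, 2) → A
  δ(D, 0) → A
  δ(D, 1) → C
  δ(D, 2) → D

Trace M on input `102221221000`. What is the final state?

C --1--> D
D --0--> A
A --2--> D
D --2--> D
D --2--> D
D --1--> C
C --2--> A
A --2--> D
D --1--> C
C --0--> D
D --0--> A
A --0--> B

B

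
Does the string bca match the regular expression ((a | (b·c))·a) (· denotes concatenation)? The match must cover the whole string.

yes

Split as bc·a: (a|(b·c)) matches bc and a matches a.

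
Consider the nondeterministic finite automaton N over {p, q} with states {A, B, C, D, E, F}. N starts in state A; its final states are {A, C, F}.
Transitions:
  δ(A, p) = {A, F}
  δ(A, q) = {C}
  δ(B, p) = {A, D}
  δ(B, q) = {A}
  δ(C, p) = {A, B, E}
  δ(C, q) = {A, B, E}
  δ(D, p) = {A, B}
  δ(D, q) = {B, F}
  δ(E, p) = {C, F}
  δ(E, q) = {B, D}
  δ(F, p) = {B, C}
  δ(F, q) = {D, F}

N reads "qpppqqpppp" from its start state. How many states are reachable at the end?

6

Start: {A}
read q: {C}
read p: {A, B, E}
read p: {A, C, D, F}
read p: {A, B, C, E, F}
read q: {A, B, C, D, E, F}
read q: {A, B, C, D, E, F}
read p: {A, B, C, D, E, F}
read p: {A, B, C, D, E, F}
read p: {A, B, C, D, E, F}
read p: {A, B, C, D, E, F}
Final reachable set {A, B, C, D, E, F} has 6 states.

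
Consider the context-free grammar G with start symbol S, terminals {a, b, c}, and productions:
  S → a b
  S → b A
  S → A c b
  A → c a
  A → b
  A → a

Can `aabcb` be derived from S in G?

no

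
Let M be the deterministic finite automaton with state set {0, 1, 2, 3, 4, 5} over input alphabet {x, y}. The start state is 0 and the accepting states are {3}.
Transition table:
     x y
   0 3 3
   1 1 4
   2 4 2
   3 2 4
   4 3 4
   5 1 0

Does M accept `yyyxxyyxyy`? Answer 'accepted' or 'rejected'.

rejected

0 --y--> 3
3 --y--> 4
4 --y--> 4
4 --x--> 3
3 --x--> 2
2 --y--> 2
2 --y--> 2
2 --x--> 4
4 --y--> 4
4 --y--> 4
End in state 4, which is not an accepting state.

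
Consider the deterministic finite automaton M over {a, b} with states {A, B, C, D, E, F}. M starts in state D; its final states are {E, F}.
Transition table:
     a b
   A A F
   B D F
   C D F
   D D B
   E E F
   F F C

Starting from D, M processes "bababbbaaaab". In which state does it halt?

B

D --b--> B
B --a--> D
D --b--> B
B --a--> D
D --b--> B
B --b--> F
F --b--> C
C --a--> D
D --a--> D
D --a--> D
D --a--> D
D --b--> B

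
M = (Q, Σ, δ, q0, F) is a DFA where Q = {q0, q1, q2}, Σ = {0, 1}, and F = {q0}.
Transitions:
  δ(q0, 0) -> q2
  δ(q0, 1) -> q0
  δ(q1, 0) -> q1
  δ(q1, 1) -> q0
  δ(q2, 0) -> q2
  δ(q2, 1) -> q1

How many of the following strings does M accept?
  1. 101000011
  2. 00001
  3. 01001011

101000011: accepted
00001: rejected
01001011: accepted

2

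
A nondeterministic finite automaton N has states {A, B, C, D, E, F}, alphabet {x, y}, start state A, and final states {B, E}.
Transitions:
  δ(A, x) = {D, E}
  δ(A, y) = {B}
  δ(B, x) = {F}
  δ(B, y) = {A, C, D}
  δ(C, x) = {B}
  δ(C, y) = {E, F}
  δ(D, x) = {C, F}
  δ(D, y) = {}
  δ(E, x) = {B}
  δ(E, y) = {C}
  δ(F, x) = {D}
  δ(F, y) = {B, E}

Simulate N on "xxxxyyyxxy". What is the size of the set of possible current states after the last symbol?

6

Start: {A}
read x: {D, E}
read x: {B, C, F}
read x: {B, D, F}
read x: {C, D, F}
read y: {B, E, F}
read y: {A, B, C, D, E}
read y: {A, B, C, D, E, F}
read x: {B, C, D, E, F}
read x: {B, C, D, F}
read y: {A, B, C, D, E, F}
Final reachable set {A, B, C, D, E, F} has 6 states.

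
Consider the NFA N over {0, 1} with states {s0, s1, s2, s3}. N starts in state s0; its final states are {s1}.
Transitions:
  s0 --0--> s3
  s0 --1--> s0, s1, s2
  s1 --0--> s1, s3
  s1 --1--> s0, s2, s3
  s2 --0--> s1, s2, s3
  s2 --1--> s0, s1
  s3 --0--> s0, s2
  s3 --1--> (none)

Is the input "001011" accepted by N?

Start: {s0}
read 0: {s3}
read 0: {s0, s2}
read 1: {s0, s1, s2}
read 0: {s1, s2, s3}
read 1: {s0, s1, s2, s3}
read 1: {s0, s1, s2, s3}
Reachable ∩ accepting = {s1} — nonempty.

accepted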